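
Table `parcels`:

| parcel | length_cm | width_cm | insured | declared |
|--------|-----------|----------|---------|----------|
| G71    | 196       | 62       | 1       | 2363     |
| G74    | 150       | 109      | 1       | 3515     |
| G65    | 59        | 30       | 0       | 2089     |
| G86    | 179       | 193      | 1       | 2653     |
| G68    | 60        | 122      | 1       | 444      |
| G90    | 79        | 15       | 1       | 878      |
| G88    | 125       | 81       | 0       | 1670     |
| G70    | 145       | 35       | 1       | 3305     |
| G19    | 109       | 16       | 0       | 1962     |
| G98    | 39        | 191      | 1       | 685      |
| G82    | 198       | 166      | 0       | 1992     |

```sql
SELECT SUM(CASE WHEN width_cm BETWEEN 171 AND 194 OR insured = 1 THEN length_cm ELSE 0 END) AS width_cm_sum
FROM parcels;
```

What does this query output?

848

parcel=G71: ✓ → 196
parcel=G74: ✓ → 150
parcel=G65: ✗
parcel=G86: ✓ → 179
parcel=G68: ✓ → 60
parcel=G90: ✓ → 79
parcel=G88: ✗
parcel=G70: ✓ → 145
parcel=G19: ✗
parcel=G98: ✓ → 39
parcel=G82: ✗
width_cm_sum = 196 + 150 + 179 + 60 + 79 + 145 + 39 = 848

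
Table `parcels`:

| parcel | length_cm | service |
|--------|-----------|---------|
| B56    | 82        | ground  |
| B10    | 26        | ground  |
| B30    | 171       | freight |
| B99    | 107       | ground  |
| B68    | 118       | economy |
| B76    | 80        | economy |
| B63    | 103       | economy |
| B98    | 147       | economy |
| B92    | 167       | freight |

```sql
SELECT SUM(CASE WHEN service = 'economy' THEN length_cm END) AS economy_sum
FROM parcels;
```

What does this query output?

448

parcel=B56: ✗
parcel=B10: ✗
parcel=B30: ✗
parcel=B99: ✗
parcel=B68: ✓ → 118
parcel=B76: ✓ → 80
parcel=B63: ✓ → 103
parcel=B98: ✓ → 147
parcel=B92: ✗
economy_sum = 118 + 80 + 103 + 147 = 448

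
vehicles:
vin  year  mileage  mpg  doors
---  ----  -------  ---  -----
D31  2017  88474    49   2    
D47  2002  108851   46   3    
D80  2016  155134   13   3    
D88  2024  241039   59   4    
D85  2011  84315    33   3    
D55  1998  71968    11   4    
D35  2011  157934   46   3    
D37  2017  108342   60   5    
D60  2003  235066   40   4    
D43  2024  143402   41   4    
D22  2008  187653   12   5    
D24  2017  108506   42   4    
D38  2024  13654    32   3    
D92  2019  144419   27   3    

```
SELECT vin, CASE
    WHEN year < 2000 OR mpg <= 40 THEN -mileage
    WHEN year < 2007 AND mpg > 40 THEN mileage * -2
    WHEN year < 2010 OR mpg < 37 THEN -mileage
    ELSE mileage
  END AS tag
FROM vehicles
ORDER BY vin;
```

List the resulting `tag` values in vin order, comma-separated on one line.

-187653, 108506, 88474, 157934, 108342, -13654, 143402, -217702, -71968, -235066, -155134, -84315, 241039, -144419

vin=D22: year < 2000 OR mpg <= 40 → -187653
vin=D24: ELSE → 108506
vin=D31: ELSE → 88474
vin=D35: ELSE → 157934
vin=D37: ELSE → 108342
vin=D38: year < 2000 OR mpg <= 40 → -13654
vin=D43: ELSE → 143402
vin=D47: year < 2007 AND mpg > 40 → -217702
vin=D55: year < 2000 OR mpg <= 40 → -71968
vin=D60: year < 2000 OR mpg <= 40 → -235066
vin=D80: year < 2000 OR mpg <= 40 → -155134
vin=D85: year < 2000 OR mpg <= 40 → -84315
vin=D88: ELSE → 241039
vin=D92: year < 2000 OR mpg <= 40 → -144419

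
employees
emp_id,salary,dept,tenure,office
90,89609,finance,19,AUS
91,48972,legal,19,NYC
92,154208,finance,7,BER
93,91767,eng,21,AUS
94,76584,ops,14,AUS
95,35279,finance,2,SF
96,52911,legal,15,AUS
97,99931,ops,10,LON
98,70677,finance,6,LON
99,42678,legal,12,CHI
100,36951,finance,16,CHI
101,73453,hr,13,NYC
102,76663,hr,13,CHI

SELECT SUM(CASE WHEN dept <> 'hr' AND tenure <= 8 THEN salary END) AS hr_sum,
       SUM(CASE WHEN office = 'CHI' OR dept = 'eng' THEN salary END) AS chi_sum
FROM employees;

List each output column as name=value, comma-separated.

hr_sum=260164, chi_sum=248059

[hr_sum: dept <> 'hr' AND tenure <= 8]
emp_id=90: ✗
emp_id=91: ✗
emp_id=92: ✓ → 154208
emp_id=93: ✗
emp_id=94: ✗
emp_id=95: ✓ → 35279
emp_id=96: ✗
emp_id=97: ✗
emp_id=98: ✓ → 70677
emp_id=99: ✗
emp_id=100: ✗
emp_id=101: ✗
emp_id=102: ✗
hr_sum = 154208 + 35279 + 70677 = 260164
—
[chi_sum: office = 'CHI' OR dept = 'eng']
emp_id=90: ✗
emp_id=91: ✗
emp_id=92: ✗
emp_id=93: ✓ → 91767
emp_id=94: ✗
emp_id=95: ✗
emp_id=96: ✗
emp_id=97: ✗
emp_id=98: ✗
emp_id=99: ✓ → 42678
emp_id=100: ✓ → 36951
emp_id=101: ✗
emp_id=102: ✓ → 76663
chi_sum = 91767 + 42678 + 36951 + 76663 = 248059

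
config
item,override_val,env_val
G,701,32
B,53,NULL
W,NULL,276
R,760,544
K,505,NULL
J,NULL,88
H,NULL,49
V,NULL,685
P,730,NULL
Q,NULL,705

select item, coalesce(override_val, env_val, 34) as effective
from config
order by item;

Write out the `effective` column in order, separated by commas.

53, 701, 49, 88, 505, 730, 705, 760, 685, 276

item=B: override_val=53 → 53
item=G: override_val=701 → 701
item=H: override_val=NULL, env_val=49 → 49
item=J: override_val=NULL, env_val=88 → 88
item=K: override_val=505 → 505
item=P: override_val=730 → 730
item=Q: override_val=NULL, env_val=705 → 705
item=R: override_val=760 → 760
item=V: override_val=NULL, env_val=685 → 685
item=W: override_val=NULL, env_val=276 → 276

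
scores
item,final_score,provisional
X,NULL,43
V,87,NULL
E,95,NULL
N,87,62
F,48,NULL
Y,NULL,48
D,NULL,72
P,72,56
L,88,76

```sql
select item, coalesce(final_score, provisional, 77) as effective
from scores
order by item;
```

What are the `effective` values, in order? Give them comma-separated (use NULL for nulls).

72, 95, 48, 88, 87, 72, 87, 43, 48

item=D: final_score=NULL, provisional=72 → 72
item=E: final_score=95 → 95
item=F: final_score=48 → 48
item=L: final_score=88 → 88
item=N: final_score=87 → 87
item=P: final_score=72 → 72
item=V: final_score=87 → 87
item=X: final_score=NULL, provisional=43 → 43
item=Y: final_score=NULL, provisional=48 → 48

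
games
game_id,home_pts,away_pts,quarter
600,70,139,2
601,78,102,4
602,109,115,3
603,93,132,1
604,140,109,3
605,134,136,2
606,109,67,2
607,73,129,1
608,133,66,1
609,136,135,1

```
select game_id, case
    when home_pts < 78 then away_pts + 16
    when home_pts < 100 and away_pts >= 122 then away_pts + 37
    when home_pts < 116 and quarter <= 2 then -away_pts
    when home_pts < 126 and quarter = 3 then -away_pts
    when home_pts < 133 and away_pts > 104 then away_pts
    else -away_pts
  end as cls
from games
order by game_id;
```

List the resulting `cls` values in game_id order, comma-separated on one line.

game_id=600: home_pts < 78 → 155
game_id=601: ELSE → -102
game_id=602: home_pts < 126 and quarter = 3 → -115
game_id=603: home_pts < 100 and away_pts >= 122 → 169
game_id=604: ELSE → -109
game_id=605: ELSE → -136
game_id=606: home_pts < 116 and quarter <= 2 → -67
game_id=607: home_pts < 78 → 145
game_id=608: ELSE → -66
game_id=609: ELSE → -135

155, -102, -115, 169, -109, -136, -67, 145, -66, -135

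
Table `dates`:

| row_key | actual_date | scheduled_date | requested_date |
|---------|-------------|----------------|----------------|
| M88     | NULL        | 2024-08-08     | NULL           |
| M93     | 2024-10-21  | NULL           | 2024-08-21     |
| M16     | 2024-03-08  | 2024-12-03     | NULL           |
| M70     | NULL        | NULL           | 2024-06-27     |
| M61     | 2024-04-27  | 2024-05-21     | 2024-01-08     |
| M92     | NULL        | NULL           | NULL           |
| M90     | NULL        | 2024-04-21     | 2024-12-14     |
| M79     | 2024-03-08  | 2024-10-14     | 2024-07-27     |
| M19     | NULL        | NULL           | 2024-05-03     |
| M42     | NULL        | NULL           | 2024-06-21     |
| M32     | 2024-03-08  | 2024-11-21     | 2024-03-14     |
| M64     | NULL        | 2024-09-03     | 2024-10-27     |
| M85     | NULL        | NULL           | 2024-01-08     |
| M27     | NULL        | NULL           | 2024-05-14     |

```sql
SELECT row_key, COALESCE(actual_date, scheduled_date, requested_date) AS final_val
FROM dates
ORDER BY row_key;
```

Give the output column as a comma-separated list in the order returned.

2024-03-08, 2024-05-03, 2024-05-14, 2024-03-08, 2024-06-21, 2024-04-27, 2024-09-03, 2024-06-27, 2024-03-08, 2024-01-08, 2024-08-08, 2024-04-21, NULL, 2024-10-21

row_key=M16: actual_date=2024-03-08 → 2024-03-08
row_key=M19: actual_date=NULL, scheduled_date=NULL, requested_date=2024-05-03 → 2024-05-03
row_key=M27: actual_date=NULL, scheduled_date=NULL, requested_date=2024-05-14 → 2024-05-14
row_key=M32: actual_date=2024-03-08 → 2024-03-08
row_key=M42: actual_date=NULL, scheduled_date=NULL, requested_date=2024-06-21 → 2024-06-21
row_key=M61: actual_date=2024-04-27 → 2024-04-27
row_key=M64: actual_date=NULL, scheduled_date=2024-09-03 → 2024-09-03
row_key=M70: actual_date=NULL, scheduled_date=NULL, requested_date=2024-06-27 → 2024-06-27
row_key=M79: actual_date=2024-03-08 → 2024-03-08
row_key=M85: actual_date=NULL, scheduled_date=NULL, requested_date=2024-01-08 → 2024-01-08
row_key=M88: actual_date=NULL, scheduled_date=2024-08-08 → 2024-08-08
row_key=M90: actual_date=NULL, scheduled_date=2024-04-21 → 2024-04-21
row_key=M92: actual_date=NULL, scheduled_date=NULL, requested_date=NULL (all NULL) → NULL
row_key=M93: actual_date=2024-10-21 → 2024-10-21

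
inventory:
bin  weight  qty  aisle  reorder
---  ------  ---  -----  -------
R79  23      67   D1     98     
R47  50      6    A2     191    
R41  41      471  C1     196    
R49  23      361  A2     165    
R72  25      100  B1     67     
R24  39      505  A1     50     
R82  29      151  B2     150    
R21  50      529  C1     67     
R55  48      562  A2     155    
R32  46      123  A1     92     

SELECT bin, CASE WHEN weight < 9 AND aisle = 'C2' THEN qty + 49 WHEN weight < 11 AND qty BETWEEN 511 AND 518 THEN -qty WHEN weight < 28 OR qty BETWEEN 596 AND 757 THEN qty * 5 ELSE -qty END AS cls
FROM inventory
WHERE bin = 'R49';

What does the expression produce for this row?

bin = R49: weight=23, qty=361, aisle=A2, reorder=165.
weight < 9 AND aisle = 'C2' → false
weight < 11 AND qty BETWEEN 511 AND 518 → false
weight < 28 OR qty BETWEEN 596 AND 757 → true → 1805

1805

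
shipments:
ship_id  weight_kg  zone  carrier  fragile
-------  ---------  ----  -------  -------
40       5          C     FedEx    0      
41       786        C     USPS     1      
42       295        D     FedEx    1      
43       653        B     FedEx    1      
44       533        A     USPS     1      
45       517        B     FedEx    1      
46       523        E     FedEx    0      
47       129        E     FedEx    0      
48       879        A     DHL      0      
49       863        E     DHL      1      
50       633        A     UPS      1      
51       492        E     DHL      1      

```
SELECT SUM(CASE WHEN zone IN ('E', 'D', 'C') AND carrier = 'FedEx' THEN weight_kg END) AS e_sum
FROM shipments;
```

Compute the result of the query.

ship_id=40: ✓ → 5
ship_id=41: ✗
ship_id=42: ✓ → 295
ship_id=43: ✗
ship_id=44: ✗
ship_id=45: ✗
ship_id=46: ✓ → 523
ship_id=47: ✓ → 129
ship_id=48: ✗
ship_id=49: ✗
ship_id=50: ✗
ship_id=51: ✗
e_sum = 5 + 295 + 523 + 129 = 952

952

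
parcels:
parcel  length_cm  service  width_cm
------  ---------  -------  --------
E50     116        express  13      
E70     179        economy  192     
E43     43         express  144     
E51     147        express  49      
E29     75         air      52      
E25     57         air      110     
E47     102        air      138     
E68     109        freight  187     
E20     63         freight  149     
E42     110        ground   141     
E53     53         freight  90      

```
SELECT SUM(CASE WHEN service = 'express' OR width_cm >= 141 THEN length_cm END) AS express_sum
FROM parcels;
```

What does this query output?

767

parcel=E50: ✓ → 116
parcel=E70: ✓ → 179
parcel=E43: ✓ → 43
parcel=E51: ✓ → 147
parcel=E29: ✗
parcel=E25: ✗
parcel=E47: ✗
parcel=E68: ✓ → 109
parcel=E20: ✓ → 63
parcel=E42: ✓ → 110
parcel=E53: ✗
express_sum = 116 + 179 + 43 + 147 + 109 + 63 + 110 = 767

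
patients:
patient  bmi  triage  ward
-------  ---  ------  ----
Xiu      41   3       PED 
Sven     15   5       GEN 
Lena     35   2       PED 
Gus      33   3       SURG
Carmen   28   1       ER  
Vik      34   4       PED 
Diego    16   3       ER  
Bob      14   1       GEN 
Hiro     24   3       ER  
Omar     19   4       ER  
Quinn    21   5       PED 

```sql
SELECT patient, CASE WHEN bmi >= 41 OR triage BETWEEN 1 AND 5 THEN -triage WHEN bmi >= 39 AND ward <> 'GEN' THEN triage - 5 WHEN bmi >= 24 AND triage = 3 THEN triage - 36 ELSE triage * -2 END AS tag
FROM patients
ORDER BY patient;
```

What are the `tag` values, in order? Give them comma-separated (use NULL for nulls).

-1, -1, -3, -3, -3, -2, -4, -5, -5, -4, -3

patient=Bob: bmi >= 41 OR triage BETWEEN 1 AND 5 → -1
patient=Carmen: bmi >= 41 OR triage BETWEEN 1 AND 5 → -1
patient=Diego: bmi >= 41 OR triage BETWEEN 1 AND 5 → -3
patient=Gus: bmi >= 41 OR triage BETWEEN 1 AND 5 → -3
patient=Hiro: bmi >= 41 OR triage BETWEEN 1 AND 5 → -3
patient=Lena: bmi >= 41 OR triage BETWEEN 1 AND 5 → -2
patient=Omar: bmi >= 41 OR triage BETWEEN 1 AND 5 → -4
patient=Quinn: bmi >= 41 OR triage BETWEEN 1 AND 5 → -5
patient=Sven: bmi >= 41 OR triage BETWEEN 1 AND 5 → -5
patient=Vik: bmi >= 41 OR triage BETWEEN 1 AND 5 → -4
patient=Xiu: bmi >= 41 OR triage BETWEEN 1 AND 5 → -3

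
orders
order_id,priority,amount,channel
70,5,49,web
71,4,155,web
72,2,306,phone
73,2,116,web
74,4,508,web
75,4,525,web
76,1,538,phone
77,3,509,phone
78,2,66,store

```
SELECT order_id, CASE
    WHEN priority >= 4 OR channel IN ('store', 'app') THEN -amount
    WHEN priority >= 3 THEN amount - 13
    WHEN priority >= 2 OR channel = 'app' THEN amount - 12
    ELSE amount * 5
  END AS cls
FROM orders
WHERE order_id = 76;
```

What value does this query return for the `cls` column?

2690

order_id = 76: priority=1, amount=538, channel=phone.
priority >= 4 OR channel IN ('store', 'app') → false
priority >= 3 → false
priority >= 2 OR channel = 'app' → false
No prior WHEN matched → ELSE → 2690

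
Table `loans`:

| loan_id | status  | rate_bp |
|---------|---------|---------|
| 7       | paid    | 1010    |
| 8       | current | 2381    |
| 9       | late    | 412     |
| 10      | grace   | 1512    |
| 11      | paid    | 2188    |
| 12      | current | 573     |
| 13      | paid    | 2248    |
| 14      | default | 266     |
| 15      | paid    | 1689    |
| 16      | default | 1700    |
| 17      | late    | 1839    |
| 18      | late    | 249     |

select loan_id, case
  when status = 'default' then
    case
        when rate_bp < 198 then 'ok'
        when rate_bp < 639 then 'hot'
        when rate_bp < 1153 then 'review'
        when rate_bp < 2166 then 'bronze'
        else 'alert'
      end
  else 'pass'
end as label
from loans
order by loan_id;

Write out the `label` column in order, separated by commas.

pass, pass, pass, pass, pass, pass, pass, hot, pass, bronze, pass, pass

loan_id=7: status='paid' → outer ELSE → pass
loan_id=8: status='current' → outer ELSE → pass
loan_id=9: status='late' → outer ELSE → pass
loan_id=10: status='grace' → outer ELSE → pass
loan_id=11: status='paid' → outer ELSE → pass
loan_id=12: status='current' → outer ELSE → pass
loan_id=13: status='paid' → outer ELSE → pass
loan_id=14: status='default' → inner[rate_bp < 639] → hot
loan_id=15: status='paid' → outer ELSE → pass
loan_id=16: status='default' → inner[rate_bp < 2166] → bronze
loan_id=17: status='late' → outer ELSE → pass
loan_id=18: status='late' → outer ELSE → pass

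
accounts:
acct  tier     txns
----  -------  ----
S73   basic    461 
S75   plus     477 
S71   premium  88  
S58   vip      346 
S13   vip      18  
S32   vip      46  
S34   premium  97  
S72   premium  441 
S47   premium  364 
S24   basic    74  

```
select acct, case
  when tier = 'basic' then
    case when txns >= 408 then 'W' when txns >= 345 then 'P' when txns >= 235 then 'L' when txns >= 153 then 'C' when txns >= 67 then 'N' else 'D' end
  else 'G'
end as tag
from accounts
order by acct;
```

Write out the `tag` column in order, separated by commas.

acct=S13: tier='vip' → outer ELSE → G
acct=S24: tier='basic' → inner[txns >= 67] → N
acct=S32: tier='vip' → outer ELSE → G
acct=S34: tier='premium' → outer ELSE → G
acct=S47: tier='premium' → outer ELSE → G
acct=S58: tier='vip' → outer ELSE → G
acct=S71: tier='premium' → outer ELSE → G
acct=S72: tier='premium' → outer ELSE → G
acct=S73: tier='basic' → inner[txns >= 408] → W
acct=S75: tier='plus' → outer ELSE → G

G, N, G, G, G, G, G, G, W, G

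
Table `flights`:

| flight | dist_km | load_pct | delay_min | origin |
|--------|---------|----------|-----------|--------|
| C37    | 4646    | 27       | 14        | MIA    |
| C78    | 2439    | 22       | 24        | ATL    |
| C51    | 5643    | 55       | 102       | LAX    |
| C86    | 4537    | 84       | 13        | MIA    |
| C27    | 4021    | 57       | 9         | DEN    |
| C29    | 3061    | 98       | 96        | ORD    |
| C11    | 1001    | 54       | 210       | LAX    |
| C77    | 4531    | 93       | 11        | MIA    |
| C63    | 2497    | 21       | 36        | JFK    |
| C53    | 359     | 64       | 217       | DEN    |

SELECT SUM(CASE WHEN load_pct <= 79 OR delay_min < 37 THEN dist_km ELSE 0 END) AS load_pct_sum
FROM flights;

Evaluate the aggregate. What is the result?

29674

flight=C37: ✓ → 4646
flight=C78: ✓ → 2439
flight=C51: ✓ → 5643
flight=C86: ✓ → 4537
flight=C27: ✓ → 4021
flight=C29: ✗
flight=C11: ✓ → 1001
flight=C77: ✓ → 4531
flight=C63: ✓ → 2497
flight=C53: ✓ → 359
load_pct_sum = 4646 + 2439 + 5643 + 4537 + 4021 + 1001 + 4531 + 2497 + 359 = 29674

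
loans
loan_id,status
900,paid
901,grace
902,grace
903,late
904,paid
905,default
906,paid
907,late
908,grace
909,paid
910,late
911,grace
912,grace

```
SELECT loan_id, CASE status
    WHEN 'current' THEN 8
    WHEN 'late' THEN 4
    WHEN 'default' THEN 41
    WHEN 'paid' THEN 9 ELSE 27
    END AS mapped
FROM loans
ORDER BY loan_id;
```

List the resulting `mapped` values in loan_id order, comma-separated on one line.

9, 27, 27, 4, 9, 41, 9, 4, 27, 9, 4, 27, 27

loan_id=900: status='paid' → 9
loan_id=901: ELSE → 27
loan_id=902: ELSE → 27
loan_id=903: status='late' → 4
loan_id=904: status='paid' → 9
loan_id=905: status='default' → 41
loan_id=906: status='paid' → 9
loan_id=907: status='late' → 4
loan_id=908: ELSE → 27
loan_id=909: status='paid' → 9
loan_id=910: status='late' → 4
loan_id=911: ELSE → 27
loan_id=912: ELSE → 27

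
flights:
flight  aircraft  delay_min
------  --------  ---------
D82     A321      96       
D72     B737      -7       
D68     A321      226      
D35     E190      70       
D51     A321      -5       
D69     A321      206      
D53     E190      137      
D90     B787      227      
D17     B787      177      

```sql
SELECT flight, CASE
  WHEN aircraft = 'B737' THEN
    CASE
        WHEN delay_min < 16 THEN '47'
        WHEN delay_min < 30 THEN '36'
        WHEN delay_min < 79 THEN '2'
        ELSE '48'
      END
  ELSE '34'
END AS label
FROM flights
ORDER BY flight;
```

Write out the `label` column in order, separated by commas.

34, 34, 34, 34, 34, 34, 47, 34, 34

flight=D17: aircraft='B787' → outer ELSE → 34
flight=D35: aircraft='E190' → outer ELSE → 34
flight=D51: aircraft='A321' → outer ELSE → 34
flight=D53: aircraft='E190' → outer ELSE → 34
flight=D68: aircraft='A321' → outer ELSE → 34
flight=D69: aircraft='A321' → outer ELSE → 34
flight=D72: aircraft='B737' → inner[delay_min < 16] → 47
flight=D82: aircraft='A321' → outer ELSE → 34
flight=D90: aircraft='B787' → outer ELSE → 34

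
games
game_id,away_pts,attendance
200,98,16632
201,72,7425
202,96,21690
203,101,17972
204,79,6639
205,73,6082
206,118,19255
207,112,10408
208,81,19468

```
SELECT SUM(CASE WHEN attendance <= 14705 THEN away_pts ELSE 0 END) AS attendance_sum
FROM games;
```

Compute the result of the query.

336

game_id=200: ✗
game_id=201: ✓ → 72
game_id=202: ✗
game_id=203: ✗
game_id=204: ✓ → 79
game_id=205: ✓ → 73
game_id=206: ✗
game_id=207: ✓ → 112
game_id=208: ✗
attendance_sum = 72 + 79 + 73 + 112 = 336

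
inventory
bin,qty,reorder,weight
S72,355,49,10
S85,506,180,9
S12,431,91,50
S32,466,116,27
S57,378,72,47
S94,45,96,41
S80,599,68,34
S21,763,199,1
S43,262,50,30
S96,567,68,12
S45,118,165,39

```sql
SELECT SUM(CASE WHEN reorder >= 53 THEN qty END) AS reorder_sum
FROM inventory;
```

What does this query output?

bin=S72: ✗
bin=S85: ✓ → 506
bin=S12: ✓ → 431
bin=S32: ✓ → 466
bin=S57: ✓ → 378
bin=S94: ✓ → 45
bin=S80: ✓ → 599
bin=S21: ✓ → 763
bin=S43: ✗
bin=S96: ✓ → 567
bin=S45: ✓ → 118
reorder_sum = 506 + 431 + 466 + 378 + 45 + 599 + 763 + 567 + 118 = 3873

3873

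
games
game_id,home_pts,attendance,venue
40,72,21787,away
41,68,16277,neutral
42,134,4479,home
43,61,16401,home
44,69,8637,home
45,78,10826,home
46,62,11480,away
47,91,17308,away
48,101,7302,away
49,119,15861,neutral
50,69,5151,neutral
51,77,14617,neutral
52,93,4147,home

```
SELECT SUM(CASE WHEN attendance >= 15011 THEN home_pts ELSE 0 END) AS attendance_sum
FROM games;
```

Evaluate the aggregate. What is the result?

411

game_id=40: ✓ → 72
game_id=41: ✓ → 68
game_id=42: ✗
game_id=43: ✓ → 61
game_id=44: ✗
game_id=45: ✗
game_id=46: ✗
game_id=47: ✓ → 91
game_id=48: ✗
game_id=49: ✓ → 119
game_id=50: ✗
game_id=51: ✗
game_id=52: ✗
attendance_sum = 72 + 68 + 61 + 91 + 119 = 411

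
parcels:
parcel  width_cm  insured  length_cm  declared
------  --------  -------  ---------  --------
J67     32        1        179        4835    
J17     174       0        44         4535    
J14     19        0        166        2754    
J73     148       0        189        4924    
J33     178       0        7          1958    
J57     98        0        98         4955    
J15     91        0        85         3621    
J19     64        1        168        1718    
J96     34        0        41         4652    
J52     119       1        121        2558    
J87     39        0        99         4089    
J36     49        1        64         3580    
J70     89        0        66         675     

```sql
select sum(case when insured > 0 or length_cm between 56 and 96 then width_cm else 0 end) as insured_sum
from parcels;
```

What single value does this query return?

444

parcel=J67: ✓ → 32
parcel=J17: ✗
parcel=J14: ✗
parcel=J73: ✗
parcel=J33: ✗
parcel=J57: ✗
parcel=J15: ✓ → 91
parcel=J19: ✓ → 64
parcel=J96: ✗
parcel=J52: ✓ → 119
parcel=J87: ✗
parcel=J36: ✓ → 49
parcel=J70: ✓ → 89
insured_sum = 32 + 91 + 64 + 119 + 49 + 89 = 444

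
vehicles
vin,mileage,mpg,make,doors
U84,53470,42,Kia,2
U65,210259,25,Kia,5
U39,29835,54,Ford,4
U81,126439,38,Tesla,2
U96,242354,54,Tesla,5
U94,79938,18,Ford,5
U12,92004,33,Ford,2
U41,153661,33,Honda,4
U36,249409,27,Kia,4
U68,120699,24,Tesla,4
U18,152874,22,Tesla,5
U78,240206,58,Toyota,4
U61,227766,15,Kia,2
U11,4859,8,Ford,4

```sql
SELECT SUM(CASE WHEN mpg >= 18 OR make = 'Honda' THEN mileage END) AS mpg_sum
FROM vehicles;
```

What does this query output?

vin=U84: ✓ → 53470
vin=U65: ✓ → 210259
vin=U39: ✓ → 29835
vin=U81: ✓ → 126439
vin=U96: ✓ → 242354
vin=U94: ✓ → 79938
vin=U12: ✓ → 92004
vin=U41: ✓ → 153661
vin=U36: ✓ → 249409
vin=U68: ✓ → 120699
vin=U18: ✓ → 152874
vin=U78: ✓ → 240206
vin=U61: ✗
vin=U11: ✗
mpg_sum = 53470 + 210259 + 29835 + 126439 + 242354 + 79938 + 92004 + 153661 + 249409 + 120699 + 152874 + 240206 = 1751148

1751148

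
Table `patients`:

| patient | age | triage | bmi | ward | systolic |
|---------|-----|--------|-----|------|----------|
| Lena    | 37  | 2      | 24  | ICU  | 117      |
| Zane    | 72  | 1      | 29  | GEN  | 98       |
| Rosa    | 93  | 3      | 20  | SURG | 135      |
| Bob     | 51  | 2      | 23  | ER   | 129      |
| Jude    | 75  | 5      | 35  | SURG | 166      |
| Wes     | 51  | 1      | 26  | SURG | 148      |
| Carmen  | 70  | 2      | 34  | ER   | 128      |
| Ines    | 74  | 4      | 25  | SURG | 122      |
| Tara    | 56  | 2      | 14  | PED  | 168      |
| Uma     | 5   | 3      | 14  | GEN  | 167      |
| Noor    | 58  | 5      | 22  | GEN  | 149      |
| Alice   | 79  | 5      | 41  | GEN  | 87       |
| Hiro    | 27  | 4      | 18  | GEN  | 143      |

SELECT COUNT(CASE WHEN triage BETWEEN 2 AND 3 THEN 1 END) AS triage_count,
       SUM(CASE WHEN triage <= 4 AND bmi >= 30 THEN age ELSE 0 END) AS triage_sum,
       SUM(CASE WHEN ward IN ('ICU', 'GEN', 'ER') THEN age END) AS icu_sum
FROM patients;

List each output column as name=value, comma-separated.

triage_count=6, triage_sum=70, icu_sum=399

[triage_count: triage BETWEEN 2 AND 3]
patient=Lena: ✓ → 1
patient=Zane: ✗
patient=Rosa: ✓ → 1
patient=Bob: ✓ → 1
patient=Jude: ✗
patient=Wes: ✗
patient=Carmen: ✓ → 1
patient=Ines: ✗
patient=Tara: ✓ → 1
patient=Uma: ✓ → 1
patient=Noor: ✗
patient=Alice: ✗
patient=Hiro: ✗
triage_count = COUNT(1, 1, 1, 1, 1, 1) = 6
—
[triage_sum: triage <= 4 AND bmi >= 30]
patient=Lena: ✗
patient=Zane: ✗
patient=Rosa: ✗
patient=Bob: ✗
patient=Jude: ✗
patient=Wes: ✗
patient=Carmen: ✓ → 70
patient=Ines: ✗
patient=Tara: ✗
patient=Uma: ✗
patient=Noor: ✗
patient=Alice: ✗
patient=Hiro: ✗
triage_sum = 70
—
[icu_sum: ward IN ('ICU', 'GEN', 'ER')]
patient=Lena: ✓ → 37
patient=Zane: ✓ → 72
patient=Rosa: ✗
patient=Bob: ✓ → 51
patient=Jude: ✗
patient=Wes: ✗
patient=Carmen: ✓ → 70
patient=Ines: ✗
patient=Tara: ✗
patient=Uma: ✓ → 5
patient=Noor: ✓ → 58
patient=Alice: ✓ → 79
patient=Hiro: ✓ → 27
icu_sum = 37 + 72 + 51 + 70 + 5 + 58 + 79 + 27 = 399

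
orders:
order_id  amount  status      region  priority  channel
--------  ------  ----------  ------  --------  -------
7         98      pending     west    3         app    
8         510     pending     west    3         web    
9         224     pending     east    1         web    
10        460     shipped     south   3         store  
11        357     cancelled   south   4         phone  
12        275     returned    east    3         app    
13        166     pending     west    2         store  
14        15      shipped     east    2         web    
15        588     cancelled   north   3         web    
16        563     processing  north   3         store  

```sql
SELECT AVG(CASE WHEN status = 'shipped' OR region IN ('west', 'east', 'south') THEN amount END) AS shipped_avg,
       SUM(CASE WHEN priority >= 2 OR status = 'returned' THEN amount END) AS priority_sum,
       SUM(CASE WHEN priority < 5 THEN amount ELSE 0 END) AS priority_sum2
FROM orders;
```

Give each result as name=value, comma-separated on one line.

[shipped_avg: status = 'shipped' OR region IN ('west', 'east', 'south')]
order_id=7: ✓ → 98
order_id=8: ✓ → 510
order_id=9: ✓ → 224
order_id=10: ✓ → 460
order_id=11: ✓ → 357
order_id=12: ✓ → 275
order_id=13: ✓ → 166
order_id=14: ✓ → 15
order_id=15: ✗
order_id=16: ✗
shipped_avg = (98 + 510 + 224 + 460 + 357 + 275 + 166 + 15) / 8 = 263.125
—
[priority_sum: priority >= 2 OR status = 'returned']
order_id=7: ✓ → 98
order_id=8: ✓ → 510
order_id=9: ✗
order_id=10: ✓ → 460
order_id=11: ✓ → 357
order_id=12: ✓ → 275
order_id=13: ✓ → 166
order_id=14: ✓ → 15
order_id=15: ✓ → 588
order_id=16: ✓ → 563
priority_sum = 98 + 510 + 460 + 357 + 275 + 166 + 15 + 588 + 563 = 3032
—
[priority_sum2: priority < 5]
order_id=7: ✓ → 98
order_id=8: ✓ → 510
order_id=9: ✓ → 224
order_id=10: ✓ → 460
order_id=11: ✓ → 357
order_id=12: ✓ → 275
order_id=13: ✓ → 166
order_id=14: ✓ → 15
order_id=15: ✓ → 588
order_id=16: ✓ → 563
priority_sum2 = 98 + 510 + 224 + 460 + 357 + 275 + 166 + 15 + 588 + 563 = 3256

shipped_avg=263.125, priority_sum=3032, priority_sum2=3256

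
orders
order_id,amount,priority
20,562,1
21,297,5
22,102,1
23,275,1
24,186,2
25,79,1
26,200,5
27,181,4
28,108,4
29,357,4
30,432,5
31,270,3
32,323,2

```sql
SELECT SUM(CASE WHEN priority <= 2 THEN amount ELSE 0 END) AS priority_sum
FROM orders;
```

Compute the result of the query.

1527

order_id=20: ✓ → 562
order_id=21: ✗
order_id=22: ✓ → 102
order_id=23: ✓ → 275
order_id=24: ✓ → 186
order_id=25: ✓ → 79
order_id=26: ✗
order_id=27: ✗
order_id=28: ✗
order_id=29: ✗
order_id=30: ✗
order_id=31: ✗
order_id=32: ✓ → 323
priority_sum = 562 + 102 + 275 + 186 + 79 + 323 = 1527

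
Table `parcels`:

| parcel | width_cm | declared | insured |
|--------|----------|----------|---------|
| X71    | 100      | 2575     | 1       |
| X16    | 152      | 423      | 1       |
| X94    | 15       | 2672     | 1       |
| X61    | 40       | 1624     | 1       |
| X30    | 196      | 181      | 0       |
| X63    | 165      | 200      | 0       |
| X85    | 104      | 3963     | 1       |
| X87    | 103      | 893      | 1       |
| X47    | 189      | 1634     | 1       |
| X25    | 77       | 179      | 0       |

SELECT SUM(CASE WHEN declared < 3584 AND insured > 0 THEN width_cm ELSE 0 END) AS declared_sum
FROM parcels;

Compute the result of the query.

parcel=X71: ✓ → 100
parcel=X16: ✓ → 152
parcel=X94: ✓ → 15
parcel=X61: ✓ → 40
parcel=X30: ✗
parcel=X63: ✗
parcel=X85: ✗
parcel=X87: ✓ → 103
parcel=X47: ✓ → 189
parcel=X25: ✗
declared_sum = 100 + 152 + 15 + 40 + 103 + 189 = 599

599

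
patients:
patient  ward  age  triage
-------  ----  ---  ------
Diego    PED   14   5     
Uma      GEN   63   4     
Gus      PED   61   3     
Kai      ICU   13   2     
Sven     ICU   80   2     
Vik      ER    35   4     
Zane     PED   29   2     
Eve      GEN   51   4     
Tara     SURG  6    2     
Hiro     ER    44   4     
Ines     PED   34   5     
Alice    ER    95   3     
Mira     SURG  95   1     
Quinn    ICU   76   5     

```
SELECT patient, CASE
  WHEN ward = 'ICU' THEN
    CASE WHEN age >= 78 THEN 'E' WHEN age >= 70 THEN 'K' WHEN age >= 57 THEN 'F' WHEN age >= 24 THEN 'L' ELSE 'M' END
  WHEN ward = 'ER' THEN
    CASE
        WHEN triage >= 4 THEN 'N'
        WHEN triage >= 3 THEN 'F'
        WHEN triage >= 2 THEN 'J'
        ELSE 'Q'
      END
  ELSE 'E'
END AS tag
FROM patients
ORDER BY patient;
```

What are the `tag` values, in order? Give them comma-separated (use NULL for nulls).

F, E, E, E, N, E, M, E, K, E, E, E, N, E

patient=Alice: ward='ER' → inner[triage >= 3] → F
patient=Diego: ward='PED' → outer ELSE → E
patient=Eve: ward='GEN' → outer ELSE → E
patient=Gus: ward='PED' → outer ELSE → E
patient=Hiro: ward='ER' → inner[triage >= 4] → N
patient=Ines: ward='PED' → outer ELSE → E
patient=Kai: ward='ICU' → inner[ELSE] → M
patient=Mira: ward='SURG' → outer ELSE → E
patient=Quinn: ward='ICU' → inner[age >= 70] → K
patient=Sven: ward='ICU' → inner[age >= 78] → E
patient=Tara: ward='SURG' → outer ELSE → E
patient=Uma: ward='GEN' → outer ELSE → E
patient=Vik: ward='ER' → inner[triage >= 4] → N
patient=Zane: ward='PED' → outer ELSE → E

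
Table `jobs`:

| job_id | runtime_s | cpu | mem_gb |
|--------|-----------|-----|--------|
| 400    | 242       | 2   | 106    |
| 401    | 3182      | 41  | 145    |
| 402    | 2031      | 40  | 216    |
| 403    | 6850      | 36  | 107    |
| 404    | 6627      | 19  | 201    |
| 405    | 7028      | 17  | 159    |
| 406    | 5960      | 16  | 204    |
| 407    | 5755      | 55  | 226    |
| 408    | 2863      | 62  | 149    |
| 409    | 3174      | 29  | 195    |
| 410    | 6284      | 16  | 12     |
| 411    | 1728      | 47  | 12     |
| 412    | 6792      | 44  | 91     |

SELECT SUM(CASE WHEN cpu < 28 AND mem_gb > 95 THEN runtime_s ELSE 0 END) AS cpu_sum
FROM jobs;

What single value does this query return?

job_id=400: ✓ → 242
job_id=401: ✗
job_id=402: ✗
job_id=403: ✗
job_id=404: ✓ → 6627
job_id=405: ✓ → 7028
job_id=406: ✓ → 5960
job_id=407: ✗
job_id=408: ✗
job_id=409: ✗
job_id=410: ✗
job_id=411: ✗
job_id=412: ✗
cpu_sum = 242 + 6627 + 7028 + 5960 = 19857

19857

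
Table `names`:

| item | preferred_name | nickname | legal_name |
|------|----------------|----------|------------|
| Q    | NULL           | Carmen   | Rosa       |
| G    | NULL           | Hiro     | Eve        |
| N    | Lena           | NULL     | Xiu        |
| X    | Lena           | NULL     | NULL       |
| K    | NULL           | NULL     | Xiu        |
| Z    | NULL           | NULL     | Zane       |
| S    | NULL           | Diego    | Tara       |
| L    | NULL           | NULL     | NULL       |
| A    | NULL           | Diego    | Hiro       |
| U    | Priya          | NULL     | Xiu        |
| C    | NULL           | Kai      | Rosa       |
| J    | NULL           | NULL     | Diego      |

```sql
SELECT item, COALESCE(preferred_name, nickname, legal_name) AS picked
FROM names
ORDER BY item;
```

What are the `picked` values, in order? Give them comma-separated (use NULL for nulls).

Diego, Kai, Hiro, Diego, Xiu, NULL, Lena, Carmen, Diego, Priya, Lena, Zane

item=A: preferred_name=NULL, nickname=Diego → Diego
item=C: preferred_name=NULL, nickname=Kai → Kai
item=G: preferred_name=NULL, nickname=Hiro → Hiro
item=J: preferred_name=NULL, nickname=NULL, legal_name=Diego → Diego
item=K: preferred_name=NULL, nickname=NULL, legal_name=Xiu → Xiu
item=L: preferred_name=NULL, nickname=NULL, legal_name=NULL (all NULL) → NULL
item=N: preferred_name=Lena → Lena
item=Q: preferred_name=NULL, nickname=Carmen → Carmen
item=S: preferred_name=NULL, nickname=Diego → Diego
item=U: preferred_name=Priya → Priya
item=X: preferred_name=Lena → Lena
item=Z: preferred_name=NULL, nickname=NULL, legal_name=Zane → Zane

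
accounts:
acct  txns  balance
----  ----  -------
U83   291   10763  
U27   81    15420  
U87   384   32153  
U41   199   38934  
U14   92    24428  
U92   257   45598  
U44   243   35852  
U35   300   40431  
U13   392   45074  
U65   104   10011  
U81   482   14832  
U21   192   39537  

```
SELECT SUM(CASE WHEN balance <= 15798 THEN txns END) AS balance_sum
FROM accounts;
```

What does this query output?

958

acct=U83: ✓ → 291
acct=U27: ✓ → 81
acct=U87: ✗
acct=U41: ✗
acct=U14: ✗
acct=U92: ✗
acct=U44: ✗
acct=U35: ✗
acct=U13: ✗
acct=U65: ✓ → 104
acct=U81: ✓ → 482
acct=U21: ✗
balance_sum = 291 + 81 + 104 + 482 = 958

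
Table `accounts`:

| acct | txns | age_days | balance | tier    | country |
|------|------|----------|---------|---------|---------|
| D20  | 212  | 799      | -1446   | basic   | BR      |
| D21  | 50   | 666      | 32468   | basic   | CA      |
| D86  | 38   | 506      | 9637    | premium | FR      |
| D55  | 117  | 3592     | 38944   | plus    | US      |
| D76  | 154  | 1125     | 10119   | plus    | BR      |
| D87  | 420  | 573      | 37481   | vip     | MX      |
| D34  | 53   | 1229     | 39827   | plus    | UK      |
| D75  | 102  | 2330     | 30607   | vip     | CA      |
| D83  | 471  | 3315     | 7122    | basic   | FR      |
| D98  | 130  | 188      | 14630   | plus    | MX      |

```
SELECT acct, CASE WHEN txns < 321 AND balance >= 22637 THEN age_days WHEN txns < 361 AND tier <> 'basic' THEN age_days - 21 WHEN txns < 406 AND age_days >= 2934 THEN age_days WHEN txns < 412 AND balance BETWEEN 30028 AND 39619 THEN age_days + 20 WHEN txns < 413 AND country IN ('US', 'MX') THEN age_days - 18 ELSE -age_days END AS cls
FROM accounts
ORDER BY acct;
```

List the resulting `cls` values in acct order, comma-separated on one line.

-799, 666, 1229, 3592, 2330, 1104, -3315, 485, -573, 167

acct=D20: ELSE → -799
acct=D21: txns < 321 AND balance >= 22637 → 666
acct=D34: txns < 321 AND balance >= 22637 → 1229
acct=D55: txns < 321 AND balance >= 22637 → 3592
acct=D75: txns < 321 AND balance >= 22637 → 2330
acct=D76: txns < 361 AND tier <> 'basic' → 1104
acct=D83: ELSE → -3315
acct=D86: txns < 361 AND tier <> 'basic' → 485
acct=D87: ELSE → -573
acct=D98: txns < 361 AND tier <> 'basic' → 167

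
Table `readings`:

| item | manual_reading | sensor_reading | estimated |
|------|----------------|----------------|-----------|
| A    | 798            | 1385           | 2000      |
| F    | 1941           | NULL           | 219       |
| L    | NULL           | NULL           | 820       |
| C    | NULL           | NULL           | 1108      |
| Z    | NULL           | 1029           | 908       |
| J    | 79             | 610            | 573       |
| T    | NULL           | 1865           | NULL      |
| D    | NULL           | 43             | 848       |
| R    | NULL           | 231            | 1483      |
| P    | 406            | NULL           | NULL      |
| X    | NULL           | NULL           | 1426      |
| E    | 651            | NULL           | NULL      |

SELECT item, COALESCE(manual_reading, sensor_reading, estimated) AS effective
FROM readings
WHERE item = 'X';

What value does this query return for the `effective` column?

1426

item = X: manual_reading=NULL, sensor_reading=NULL, estimated=1426.
manual_reading=NULL, sensor_reading=NULL, estimated=1426 → 1426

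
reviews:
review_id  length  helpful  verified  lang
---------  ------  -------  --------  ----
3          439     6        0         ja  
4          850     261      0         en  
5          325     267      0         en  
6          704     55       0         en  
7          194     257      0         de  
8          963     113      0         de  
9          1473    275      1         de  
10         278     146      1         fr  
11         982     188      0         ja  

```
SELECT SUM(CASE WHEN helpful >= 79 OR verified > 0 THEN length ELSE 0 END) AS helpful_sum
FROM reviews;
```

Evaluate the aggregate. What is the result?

review_id=3: ✗
review_id=4: ✓ → 850
review_id=5: ✓ → 325
review_id=6: ✗
review_id=7: ✓ → 194
review_id=8: ✓ → 963
review_id=9: ✓ → 1473
review_id=10: ✓ → 278
review_id=11: ✓ → 982
helpful_sum = 850 + 325 + 194 + 963 + 1473 + 278 + 982 = 5065

5065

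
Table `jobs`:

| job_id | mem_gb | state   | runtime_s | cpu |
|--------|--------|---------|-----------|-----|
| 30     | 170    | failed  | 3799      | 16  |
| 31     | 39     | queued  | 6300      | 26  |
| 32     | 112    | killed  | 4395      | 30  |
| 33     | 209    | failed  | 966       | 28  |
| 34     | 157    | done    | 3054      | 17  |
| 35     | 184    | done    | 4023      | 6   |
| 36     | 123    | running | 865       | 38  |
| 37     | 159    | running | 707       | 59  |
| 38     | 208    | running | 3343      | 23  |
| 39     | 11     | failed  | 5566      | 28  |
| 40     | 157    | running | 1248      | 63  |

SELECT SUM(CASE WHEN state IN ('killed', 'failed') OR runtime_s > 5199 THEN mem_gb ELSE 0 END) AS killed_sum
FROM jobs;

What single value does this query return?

job_id=30: ✓ → 170
job_id=31: ✓ → 39
job_id=32: ✓ → 112
job_id=33: ✓ → 209
job_id=34: ✗
job_id=35: ✗
job_id=36: ✗
job_id=37: ✗
job_id=38: ✗
job_id=39: ✓ → 11
job_id=40: ✗
killed_sum = 170 + 39 + 112 + 209 + 11 = 541

541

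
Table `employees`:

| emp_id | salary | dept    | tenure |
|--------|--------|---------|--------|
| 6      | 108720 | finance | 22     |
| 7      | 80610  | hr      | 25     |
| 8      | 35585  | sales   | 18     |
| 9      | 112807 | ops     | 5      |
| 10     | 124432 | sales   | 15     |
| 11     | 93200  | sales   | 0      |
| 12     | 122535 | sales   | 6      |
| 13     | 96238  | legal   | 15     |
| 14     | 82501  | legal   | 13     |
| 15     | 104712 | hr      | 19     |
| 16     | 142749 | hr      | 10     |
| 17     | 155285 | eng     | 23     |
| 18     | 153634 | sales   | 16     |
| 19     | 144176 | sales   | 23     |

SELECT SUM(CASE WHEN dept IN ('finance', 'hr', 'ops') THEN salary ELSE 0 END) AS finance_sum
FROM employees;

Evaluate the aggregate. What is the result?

549598

emp_id=6: ✓ → 108720
emp_id=7: ✓ → 80610
emp_id=8: ✗
emp_id=9: ✓ → 112807
emp_id=10: ✗
emp_id=11: ✗
emp_id=12: ✗
emp_id=13: ✗
emp_id=14: ✗
emp_id=15: ✓ → 104712
emp_id=16: ✓ → 142749
emp_id=17: ✗
emp_id=18: ✗
emp_id=19: ✗
finance_sum = 108720 + 80610 + 112807 + 104712 + 142749 = 549598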